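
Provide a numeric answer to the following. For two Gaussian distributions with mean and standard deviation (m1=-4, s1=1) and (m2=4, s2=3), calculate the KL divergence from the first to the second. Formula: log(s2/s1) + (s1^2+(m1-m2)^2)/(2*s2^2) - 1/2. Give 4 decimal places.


KL divergence between normal distributions:
KL = log(s2/s1) + (s1^2 + (m1-m2)^2)/(2*s2^2) - 1/2.
log(3/1) = 1.098612.
(1^2 + (-4-4)^2)/(2*3^2) = (1 + 64)/18 = 3.611111.
KL = 1.098612 + 3.611111 - 0.5 = 4.2097

4.2097


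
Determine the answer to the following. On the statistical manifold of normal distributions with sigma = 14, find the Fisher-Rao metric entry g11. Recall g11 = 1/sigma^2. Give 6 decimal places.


For the 2-parameter normal family, the Fisher metric has:
  g11 = 1/sigma^2, g22 = 2/sigma^2.
sigma = 14, sigma^2 = 196.
g11 = 0.005102

0.005102


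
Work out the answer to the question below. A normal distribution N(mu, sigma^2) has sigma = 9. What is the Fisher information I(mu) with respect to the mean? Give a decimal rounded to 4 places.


The Fisher information for the mean of a normal distribution is I(mu) = 1/sigma^2.
sigma = 9, so sigma^2 = 81.
I(mu) = 1/81 = 0.0123

0.0123


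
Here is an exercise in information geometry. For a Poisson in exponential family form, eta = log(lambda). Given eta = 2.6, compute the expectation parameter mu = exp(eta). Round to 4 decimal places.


Expectation parameter for Poisson exponential family:
mu = exp(eta).
eta = 2.6.
mu = exp(2.6) = 13.4637

13.4637


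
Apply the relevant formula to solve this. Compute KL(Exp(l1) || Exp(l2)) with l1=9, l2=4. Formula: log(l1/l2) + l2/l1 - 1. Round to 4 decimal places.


KL divergence for exponential family:
KL = log(l1/l2) + l2/l1 - 1.
log(9/4) = 0.81093.
4/9 = 0.444444.
KL = 0.81093 + 0.444444 - 1 = 0.2554

0.2554


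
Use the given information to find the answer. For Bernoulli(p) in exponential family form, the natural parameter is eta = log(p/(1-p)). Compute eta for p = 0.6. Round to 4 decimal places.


Natural parameter for Bernoulli: eta = log(p/(1-p)).
p = 0.6, 1-p = 0.4.
p/(1-p) = 1.5.
eta = log(1.5) = 0.4055

0.4055


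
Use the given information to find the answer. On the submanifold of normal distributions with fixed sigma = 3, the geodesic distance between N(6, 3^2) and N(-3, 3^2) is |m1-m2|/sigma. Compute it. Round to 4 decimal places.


On the fixed-variance normal subfamily, geodesic distance = |m1-m2|/sigma.
|6 - -3| = 9.
sigma = 3.
d = 9/3 = 3.0000

3.0000


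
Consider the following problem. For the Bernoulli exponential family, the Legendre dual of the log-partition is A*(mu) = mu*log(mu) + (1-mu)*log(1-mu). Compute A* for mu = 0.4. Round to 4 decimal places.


Legendre transform for Bernoulli:
A*(mu) = mu*log(mu) + (1-mu)*log(1-mu).
mu = 0.4, 1-mu = 0.6.
mu*log(mu) = 0.4*log(0.4) = -0.366516.
(1-mu)*log(1-mu) = 0.6*log(0.6) = -0.306495.
A* = -0.366516 + -0.306495 = -0.6730

-0.6730


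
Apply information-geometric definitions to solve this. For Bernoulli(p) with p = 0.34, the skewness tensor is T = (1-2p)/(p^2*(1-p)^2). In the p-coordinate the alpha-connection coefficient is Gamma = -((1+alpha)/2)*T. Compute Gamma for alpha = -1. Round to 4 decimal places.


Skewness (Amari-Chentsov) tensor: T = (1-2p)/(p^2*(1-p)^2).
p = 0.34, 1-2p = 0.32, p^2 = 0.1156, (1-p)^2 = 0.4356.
T = 0.32/(0.1156 * 0.4356) = 6.354835.
In the p-coordinate, Gamma^(alpha) = Gamma^(0) - (alpha/2)*T with Gamma^(0) = (1/2)*g'(p) = -T/2,
so Gamma^(alpha) = -((1+alpha)/2)*T.
alpha = -1, -(1+alpha)/2 = 0.0.
Gamma = 0.0 * 6.354835 = 0.0000

0.0000


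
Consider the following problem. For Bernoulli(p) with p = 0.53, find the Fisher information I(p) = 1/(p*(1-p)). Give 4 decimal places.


For Bernoulli(p), Fisher information is I(p) = 1/(p*(1-p)).
p = 0.53, 1-p = 0.47.
p*(1-p) = 0.2491.
I(p) = 1/0.2491 = 4.0145

4.0145


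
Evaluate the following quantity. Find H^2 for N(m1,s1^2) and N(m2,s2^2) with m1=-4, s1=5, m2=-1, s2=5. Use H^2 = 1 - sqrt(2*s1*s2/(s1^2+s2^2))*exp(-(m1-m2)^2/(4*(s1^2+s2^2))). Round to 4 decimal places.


Squared Hellinger distance for Gaussians:
H^2 = 1 - sqrt(2*s1*s2/(s1^2+s2^2)) * exp(-(m1-m2)^2/(4*(s1^2+s2^2))).
s1^2 = 25, s2^2 = 25, s1^2+s2^2 = 50.
sqrt(2*5*5/(50)) = 1.0.
(m1-m2)^2 = (-3)^2 = 9.
exp(-9/(4*50)) = exp(-0.045) = 0.955997.
H^2 = 1 - 1.0*0.955997 = 0.0440

0.0440


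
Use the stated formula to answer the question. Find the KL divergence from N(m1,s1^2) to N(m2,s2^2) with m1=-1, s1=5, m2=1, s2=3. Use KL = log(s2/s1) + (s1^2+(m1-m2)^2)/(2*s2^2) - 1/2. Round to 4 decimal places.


KL divergence between normal distributions:
KL = log(s2/s1) + (s1^2 + (m1-m2)^2)/(2*s2^2) - 1/2.
log(3/5) = -0.510826.
(5^2 + (-1-1)^2)/(2*3^2) = (25 + 4)/18 = 1.611111.
KL = -0.510826 + 1.611111 - 0.5 = 0.6003

0.6003


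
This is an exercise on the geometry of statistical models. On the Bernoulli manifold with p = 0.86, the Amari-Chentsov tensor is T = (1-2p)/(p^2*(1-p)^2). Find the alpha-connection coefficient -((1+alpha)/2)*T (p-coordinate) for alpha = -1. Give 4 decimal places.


Skewness (Amari-Chentsov) tensor: T = (1-2p)/(p^2*(1-p)^2).
p = 0.86, 1-2p = -0.72, p^2 = 0.7396, (1-p)^2 = 0.0196.
T = -0.72/(0.7396 * 0.0196) = -49.668326.
In the p-coordinate, Gamma^(alpha) = Gamma^(0) - (alpha/2)*T with Gamma^(0) = (1/2)*g'(p) = -T/2,
so Gamma^(alpha) = -((1+alpha)/2)*T.
alpha = -1, -(1+alpha)/2 = 0.0.
Gamma = 0.0 * -49.668326 = 0.0000

0.0000


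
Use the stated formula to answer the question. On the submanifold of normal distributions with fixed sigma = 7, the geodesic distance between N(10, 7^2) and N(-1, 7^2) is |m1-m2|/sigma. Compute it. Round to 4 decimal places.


On the fixed-variance normal subfamily, geodesic distance = |m1-m2|/sigma.
|10 - -1| = 11.
sigma = 7.
d = 11/7 = 1.5714

1.5714


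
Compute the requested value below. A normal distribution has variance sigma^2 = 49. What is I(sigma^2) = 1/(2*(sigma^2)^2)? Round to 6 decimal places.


Fisher information for variance: I(sigma^2) = 1/(2*sigma^4).
sigma^2 = 49, so sigma^4 = 2401.
I = 1/(2*2401) = 1/4802 = 0.000208

0.000208


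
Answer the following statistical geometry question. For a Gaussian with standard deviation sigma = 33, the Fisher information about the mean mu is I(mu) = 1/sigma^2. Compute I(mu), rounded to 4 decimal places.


The Fisher information for the mean of a normal distribution is I(mu) = 1/sigma^2.
sigma = 33, so sigma^2 = 1089.
I(mu) = 1/1089 = 0.0009

0.0009


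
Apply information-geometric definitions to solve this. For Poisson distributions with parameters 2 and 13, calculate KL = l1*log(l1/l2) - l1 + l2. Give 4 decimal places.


KL divergence for Poisson:
KL = l1*log(l1/l2) - l1 + l2.
l1 = 2, l2 = 13.
log(2/13) = -1.871802.
l1*log(l1/l2) = 2 * -1.871802 = -3.743604.
KL = -3.743604 - 2 + 13 = 7.2564

7.2564


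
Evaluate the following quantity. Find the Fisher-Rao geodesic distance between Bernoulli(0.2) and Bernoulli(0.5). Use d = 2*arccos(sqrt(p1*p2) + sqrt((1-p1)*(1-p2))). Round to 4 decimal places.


Geodesic distance on Bernoulli manifold:
d(p1,p2) = 2*arccos(sqrt(p1*p2) + sqrt((1-p1)*(1-p2))).
sqrt(p1*p2) = sqrt(0.2*0.5) = 0.316228.
sqrt((1-p1)*(1-p2)) = sqrt(0.8*0.5) = 0.632456.
arg = 0.316228 + 0.632456 = 0.948683.
d = 2*arccos(0.948683) = 0.6435

0.6435


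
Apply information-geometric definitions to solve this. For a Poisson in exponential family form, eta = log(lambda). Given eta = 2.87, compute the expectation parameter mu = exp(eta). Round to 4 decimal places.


Expectation parameter for Poisson exponential family:
mu = exp(eta).
eta = 2.87.
mu = exp(2.87) = 17.6370

17.6370


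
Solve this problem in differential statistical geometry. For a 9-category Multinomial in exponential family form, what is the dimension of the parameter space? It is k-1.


Exponential family dimension calculation:
For Multinomial with k=9 categories, dim = k-1 = 8.

8


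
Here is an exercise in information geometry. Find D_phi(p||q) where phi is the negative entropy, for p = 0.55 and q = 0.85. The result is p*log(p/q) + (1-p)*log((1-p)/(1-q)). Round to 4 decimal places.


Bregman divergence with negative entropy generator:
D = p*log(p/q) + (1-p)*log((1-p)/(1-q)).
p = 0.55, q = 0.85.
p*log(p/q) = 0.55*log(0.55/0.85) = -0.239425.
(1-p)*log((1-p)/(1-q)) = 0.45*log(0.45/0.15) = 0.494376.
D = -0.239425 + 0.494376 = 0.2550

0.2550


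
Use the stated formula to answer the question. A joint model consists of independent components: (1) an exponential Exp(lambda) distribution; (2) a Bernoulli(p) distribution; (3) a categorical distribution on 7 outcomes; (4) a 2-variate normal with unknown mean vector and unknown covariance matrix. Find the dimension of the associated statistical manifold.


The dimension of a statistical manifold equals the number of free
(independent) real parameters of the model. For a product of independent
blocks the parameter counts add.
- exponential (lambda): 1.
- Bernoulli (p): 1.
- categorical on 7 outcomes (probabilities sum to 1): 7-1 = 6.
- 2-variate normal: 2 (mean) + 2*3/2 = 3 (symmetric covariance) = 5.
Total = 1 + 1 + 6 + 5 = 13.
Dimension = 13

13


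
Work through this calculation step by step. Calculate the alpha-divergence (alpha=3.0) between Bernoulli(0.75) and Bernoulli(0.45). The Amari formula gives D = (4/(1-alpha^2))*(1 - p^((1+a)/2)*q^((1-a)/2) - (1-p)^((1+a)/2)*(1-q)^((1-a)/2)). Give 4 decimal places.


Amari alpha-divergence:
D = (4/(1-alpha^2))*(1 - p^((1+a)/2)*q^((1-a)/2) - (1-p)^((1+a)/2)*(1-q)^((1-a)/2)).
alpha = 3.0, p = 0.75, q = 0.45.
e1 = (1+alpha)/2 = 2.0, e2 = (1-alpha)/2 = -1.0.
t1 = p^e1 * q^e2 = 0.75^2.0 * 0.45^-1.0 = 1.25.
t2 = (1-p)^e1 * (1-q)^e2 = 0.25^2.0 * 0.55^-1.0 = 0.113636.
4/(1-alpha^2) = -0.5.
D = -0.5*(1 - 1.25 - 0.113636) = 0.1818

0.1818


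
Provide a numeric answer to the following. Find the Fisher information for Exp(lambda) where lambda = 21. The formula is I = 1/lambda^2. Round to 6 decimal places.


Fisher information for exponential: I(lambda) = 1/lambda^2.
lambda = 21, lambda^2 = 441.
I = 1/441 = 0.002268

0.002268


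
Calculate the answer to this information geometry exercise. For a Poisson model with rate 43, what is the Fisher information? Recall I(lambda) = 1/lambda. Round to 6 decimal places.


Fisher information for Poisson: I(lambda) = 1/lambda.
lambda = 43.
I(lambda) = 1/43 = 0.023256

0.023256


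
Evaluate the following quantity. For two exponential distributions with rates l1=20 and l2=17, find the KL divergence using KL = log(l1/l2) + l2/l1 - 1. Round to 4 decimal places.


KL divergence for exponential family:
KL = log(l1/l2) + l2/l1 - 1.
log(20/17) = 0.162519.
17/20 = 0.85.
KL = 0.162519 + 0.85 - 1 = 0.0125

0.0125


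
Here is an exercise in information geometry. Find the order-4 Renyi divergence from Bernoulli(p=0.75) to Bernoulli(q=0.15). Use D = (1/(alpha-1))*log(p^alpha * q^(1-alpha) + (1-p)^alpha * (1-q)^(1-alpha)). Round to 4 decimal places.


Renyi divergence of order alpha between Bernoulli distributions:
D = (1/(alpha-1))*log(p^alpha * q^(1-alpha) + (1-p)^alpha * (1-q)^(1-alpha)).
alpha = 4, p = 0.75, q = 0.15.
p^alpha * q^(1-alpha) = 0.75^4 * 0.15^-3 = 93.75.
(1-p)^alpha * (1-q)^(1-alpha) = 0.25^4 * 0.85^-3 = 0.006361.
sum = 93.75 + 0.006361 = 93.756361.
D = (1/3)*log(93.756361) = 1.5136

1.5136


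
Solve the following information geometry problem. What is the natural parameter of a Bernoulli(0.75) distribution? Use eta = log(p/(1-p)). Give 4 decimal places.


Natural parameter for Bernoulli: eta = log(p/(1-p)).
p = 0.75, 1-p = 0.25.
p/(1-p) = 3.0.
eta = log(3.0) = 1.0986

1.0986


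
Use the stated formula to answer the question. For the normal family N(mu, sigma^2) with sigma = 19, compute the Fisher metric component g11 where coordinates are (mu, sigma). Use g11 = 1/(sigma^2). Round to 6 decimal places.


For the 2-parameter normal family, the Fisher metric has:
  g11 = 1/sigma^2, g22 = 2/sigma^2.
sigma = 19, sigma^2 = 361.
g11 = 0.002770

0.002770


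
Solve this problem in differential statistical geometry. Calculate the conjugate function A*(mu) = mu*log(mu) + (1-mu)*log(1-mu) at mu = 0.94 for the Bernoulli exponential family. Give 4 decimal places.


Legendre transform for Bernoulli:
A*(mu) = mu*log(mu) + (1-mu)*log(1-mu).
mu = 0.94, 1-mu = 0.06.
mu*log(mu) = 0.94*log(0.94) = -0.058163.
(1-mu)*log(1-mu) = 0.06*log(0.06) = -0.168805.
A* = -0.058163 + -0.168805 = -0.2270

-0.2270


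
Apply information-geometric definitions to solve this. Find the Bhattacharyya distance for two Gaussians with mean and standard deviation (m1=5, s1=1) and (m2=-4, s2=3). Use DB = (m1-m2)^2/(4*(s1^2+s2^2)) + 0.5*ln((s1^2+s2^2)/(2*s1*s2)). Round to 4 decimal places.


Bhattacharyya distance between two Gaussians:
DB = (m1-m2)^2/(4*(s1^2+s2^2)) + (1/2)*ln((s1^2+s2^2)/(2*s1*s2)).
(m1-m2)^2 = (9)^2 = 81.
s1^2+s2^2 = 1 + 9 = 10.
term1 = 81/40 = 2.025.
term2 = 0.5*ln(10/6.0) = 0.255413.
DB = 2.025 + 0.255413 = 2.2804

2.2804


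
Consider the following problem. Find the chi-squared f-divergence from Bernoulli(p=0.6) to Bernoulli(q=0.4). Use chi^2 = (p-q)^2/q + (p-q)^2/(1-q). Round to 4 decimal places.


Chi-squared divergence between Bernoulli distributions:
chi^2 = (p-q)^2/q + (p-q)^2/(1-q).
p = 0.6, q = 0.4, p-q = 0.2.
(p-q)^2 = 0.04.
term1 = 0.04/0.4 = 0.1.
term2 = 0.04/0.6 = 0.066667.
chi^2 = 0.1 + 0.066667 = 0.1667

0.1667


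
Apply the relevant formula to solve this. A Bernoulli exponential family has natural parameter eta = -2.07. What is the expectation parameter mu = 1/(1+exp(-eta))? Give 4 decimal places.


Dual coordinate (expectation parameter) for Bernoulli:
mu = 1/(1+exp(-eta)).
eta = -2.07.
exp(-eta) = exp(2.07) = 7.924823.
mu = 1/(1+7.924823) = 0.1120

0.1120


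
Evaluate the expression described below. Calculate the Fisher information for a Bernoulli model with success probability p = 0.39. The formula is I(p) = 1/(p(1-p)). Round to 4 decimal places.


For Bernoulli(p), Fisher information is I(p) = 1/(p*(1-p)).
p = 0.39, 1-p = 0.61.
p*(1-p) = 0.2379.
I(p) = 1/0.2379 = 4.2034

4.2034


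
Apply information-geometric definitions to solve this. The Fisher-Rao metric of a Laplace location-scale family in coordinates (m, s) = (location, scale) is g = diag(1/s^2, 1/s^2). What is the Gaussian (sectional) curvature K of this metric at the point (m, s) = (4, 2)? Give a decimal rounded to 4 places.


The metric has the form g = (A dm^2 + B ds^2)/s^2 with A = 1, B = 1.
Substitute u = sqrt(A/B)*m: g = B*(du^2 + ds^2)/s^2, i.e. B times the
Poincare upper half-plane metric, which has constant Gaussian curvature -1.
Scaling a 2D metric by a constant c divides the Gaussian curvature by c,
so K = -1/B = -1/(1) = -1.0000 everywhere (the point (m, s) = (4, 2) is irrelevant:
the curvature is constant).
The requested Gaussian curvature is K = -1.0000.

-1.0000


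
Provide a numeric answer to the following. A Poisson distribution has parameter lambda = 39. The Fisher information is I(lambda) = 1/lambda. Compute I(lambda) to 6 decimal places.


Fisher information for Poisson: I(lambda) = 1/lambda.
lambda = 39.
I(lambda) = 1/39 = 0.025641

0.025641


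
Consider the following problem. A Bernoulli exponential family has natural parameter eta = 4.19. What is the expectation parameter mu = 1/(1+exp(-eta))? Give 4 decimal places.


Dual coordinate (expectation parameter) for Bernoulli:
mu = 1/(1+exp(-eta)).
eta = 4.19.
exp(-eta) = exp(-4.19) = 0.015146.
mu = 1/(1+0.015146) = 0.9851

0.9851


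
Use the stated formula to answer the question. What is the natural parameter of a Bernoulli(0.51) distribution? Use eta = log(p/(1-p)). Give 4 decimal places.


Natural parameter for Bernoulli: eta = log(p/(1-p)).
p = 0.51, 1-p = 0.49.
p/(1-p) = 1.040816.
eta = log(1.040816) = 0.0400

0.0400


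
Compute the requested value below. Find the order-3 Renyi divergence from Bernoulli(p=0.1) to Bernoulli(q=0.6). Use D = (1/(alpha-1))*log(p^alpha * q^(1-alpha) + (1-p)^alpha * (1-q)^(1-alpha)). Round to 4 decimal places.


Renyi divergence of order alpha between Bernoulli distributions:
D = (1/(alpha-1))*log(p^alpha * q^(1-alpha) + (1-p)^alpha * (1-q)^(1-alpha)).
alpha = 3, p = 0.1, q = 0.6.
p^alpha * q^(1-alpha) = 0.1^3 * 0.6^-2 = 0.002778.
(1-p)^alpha * (1-q)^(1-alpha) = 0.9^3 * 0.4^-2 = 4.55625.
sum = 0.002778 + 4.55625 = 4.559028.
D = (1/2)*log(4.559028) = 0.7586

0.7586


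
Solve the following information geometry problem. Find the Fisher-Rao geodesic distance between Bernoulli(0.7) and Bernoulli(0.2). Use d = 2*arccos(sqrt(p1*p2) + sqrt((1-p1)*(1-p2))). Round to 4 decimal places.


Geodesic distance on Bernoulli manifold:
d(p1,p2) = 2*arccos(sqrt(p1*p2) + sqrt((1-p1)*(1-p2))).
sqrt(p1*p2) = sqrt(0.7*0.2) = 0.374166.
sqrt((1-p1)*(1-p2)) = sqrt(0.3*0.8) = 0.489898.
arg = 0.374166 + 0.489898 = 0.864064.
d = 2*arccos(0.864064) = 1.0550

1.0550


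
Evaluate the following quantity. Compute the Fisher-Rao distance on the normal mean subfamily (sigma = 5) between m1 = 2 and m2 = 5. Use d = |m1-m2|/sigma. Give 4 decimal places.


On the fixed-variance normal subfamily, geodesic distance = |m1-m2|/sigma.
|2 - 5| = 3.
sigma = 5.
d = 3/5 = 0.6000

0.6000


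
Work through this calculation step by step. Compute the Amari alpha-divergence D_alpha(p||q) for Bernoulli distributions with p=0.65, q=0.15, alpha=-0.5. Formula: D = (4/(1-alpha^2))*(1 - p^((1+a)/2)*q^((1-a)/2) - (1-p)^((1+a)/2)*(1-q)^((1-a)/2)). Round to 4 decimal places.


Amari alpha-divergence:
D = (4/(1-alpha^2))*(1 - p^((1+a)/2)*q^((1-a)/2) - (1-p)^((1+a)/2)*(1-q)^((1-a)/2)).
alpha = -0.5, p = 0.65, q = 0.15.
e1 = (1+alpha)/2 = 0.25, e2 = (1-alpha)/2 = 0.75.
t1 = p^e1 * q^e2 = 0.65^0.25 * 0.15^0.75 = 0.21642.
t2 = (1-p)^e1 * (1-q)^e2 = 0.35^0.25 * 0.85^0.75 = 0.680897.
4/(1-alpha^2) = 5.333333.
D = 5.333333*(1 - 0.21642 - 0.680897) = 0.5476

0.5476


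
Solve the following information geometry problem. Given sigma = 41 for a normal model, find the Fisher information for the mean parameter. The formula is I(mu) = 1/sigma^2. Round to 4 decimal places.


The Fisher information for the mean of a normal distribution is I(mu) = 1/sigma^2.
sigma = 41, so sigma^2 = 1681.
I(mu) = 1/1681 = 0.0006

0.0006


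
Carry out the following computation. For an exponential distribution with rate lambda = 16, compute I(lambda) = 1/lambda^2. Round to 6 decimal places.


Fisher information for exponential: I(lambda) = 1/lambda^2.
lambda = 16, lambda^2 = 256.
I = 1/256 = 0.003906

0.003906


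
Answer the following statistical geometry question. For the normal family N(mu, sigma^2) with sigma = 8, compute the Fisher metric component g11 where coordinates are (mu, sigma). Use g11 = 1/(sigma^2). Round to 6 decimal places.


For the 2-parameter normal family, the Fisher metric has:
  g11 = 1/sigma^2, g22 = 2/sigma^2.
sigma = 8, sigma^2 = 64.
g11 = 0.015625

0.015625


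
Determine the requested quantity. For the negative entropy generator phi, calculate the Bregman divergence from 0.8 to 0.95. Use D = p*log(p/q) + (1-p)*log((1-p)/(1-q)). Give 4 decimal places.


Bregman divergence with negative entropy generator:
D = p*log(p/q) + (1-p)*log((1-p)/(1-q)).
p = 0.8, q = 0.95.
p*log(p/q) = 0.8*log(0.8/0.95) = -0.13748.
(1-p)*log((1-p)/(1-q)) = 0.2*log(0.2/0.05) = 0.277259.
D = -0.13748 + 0.277259 = 0.1398

0.1398


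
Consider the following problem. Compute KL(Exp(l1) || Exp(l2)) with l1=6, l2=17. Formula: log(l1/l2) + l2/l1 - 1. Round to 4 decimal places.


KL divergence for exponential family:
KL = log(l1/l2) + l2/l1 - 1.
log(6/17) = -1.041454.
17/6 = 2.833333.
KL = -1.041454 + 2.833333 - 1 = 0.7919

0.7919


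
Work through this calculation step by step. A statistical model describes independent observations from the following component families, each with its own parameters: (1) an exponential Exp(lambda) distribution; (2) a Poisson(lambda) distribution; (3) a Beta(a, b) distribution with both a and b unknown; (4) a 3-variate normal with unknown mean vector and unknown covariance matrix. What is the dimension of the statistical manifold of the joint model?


The dimension of a statistical manifold equals the number of free
(independent) real parameters of the model. For a product of independent
blocks the parameter counts add.
- exponential (lambda): 1.
- Poisson (lambda): 1.
- Beta (a, b): 2.
- 3-variate normal: 3 (mean) + 3*4/2 = 6 (symmetric covariance) = 9.
Total = 1 + 1 + 2 + 9 = 13.
Dimension = 13

13


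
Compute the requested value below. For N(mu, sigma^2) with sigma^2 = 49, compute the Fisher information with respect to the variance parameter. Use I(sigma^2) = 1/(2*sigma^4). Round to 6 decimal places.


Fisher information for variance: I(sigma^2) = 1/(2*sigma^4).
sigma^2 = 49, so sigma^4 = 2401.
I = 1/(2*2401) = 1/4802 = 0.000208

0.000208


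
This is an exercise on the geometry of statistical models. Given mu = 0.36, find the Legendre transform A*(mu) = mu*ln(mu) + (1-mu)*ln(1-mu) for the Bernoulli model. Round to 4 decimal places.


Legendre transform for Bernoulli:
A*(mu) = mu*log(mu) + (1-mu)*log(1-mu).
mu = 0.36, 1-mu = 0.64.
mu*log(mu) = 0.36*log(0.36) = -0.367794.
(1-mu)*log(1-mu) = 0.64*log(0.64) = -0.285624.
A* = -0.367794 + -0.285624 = -0.6534

-0.6534


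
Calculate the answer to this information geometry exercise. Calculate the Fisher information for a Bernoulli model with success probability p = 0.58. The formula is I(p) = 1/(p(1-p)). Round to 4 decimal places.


For Bernoulli(p), Fisher information is I(p) = 1/(p*(1-p)).
p = 0.58, 1-p = 0.42.
p*(1-p) = 0.2436.
I(p) = 1/0.2436 = 4.1051

4.1051


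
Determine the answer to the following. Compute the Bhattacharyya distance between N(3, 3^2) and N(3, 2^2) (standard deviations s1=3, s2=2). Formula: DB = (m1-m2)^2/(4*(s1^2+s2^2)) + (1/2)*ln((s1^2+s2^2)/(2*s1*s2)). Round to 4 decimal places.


Bhattacharyya distance between two Gaussians:
DB = (m1-m2)^2/(4*(s1^2+s2^2)) + (1/2)*ln((s1^2+s2^2)/(2*s1*s2)).
(m1-m2)^2 = (0)^2 = 0.
s1^2+s2^2 = 9 + 4 = 13.
term1 = 0/52 = 0.0.
term2 = 0.5*ln(13/12.0) = 0.040021.
DB = 0.0 + 0.040021 = 0.0400

0.0400


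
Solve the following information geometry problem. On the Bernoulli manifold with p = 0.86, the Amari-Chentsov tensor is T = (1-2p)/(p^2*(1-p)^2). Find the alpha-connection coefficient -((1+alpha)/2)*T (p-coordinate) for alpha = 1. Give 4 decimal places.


Skewness (Amari-Chentsov) tensor: T = (1-2p)/(p^2*(1-p)^2).
p = 0.86, 1-2p = -0.72, p^2 = 0.7396, (1-p)^2 = 0.0196.
T = -0.72/(0.7396 * 0.0196) = -49.668326.
In the p-coordinate, Gamma^(alpha) = Gamma^(0) - (alpha/2)*T with Gamma^(0) = (1/2)*g'(p) = -T/2,
so Gamma^(alpha) = -((1+alpha)/2)*T.
alpha = 1, -(1+alpha)/2 = -1.0.
Gamma = -1.0 * -49.668326 = 49.6683

49.6683


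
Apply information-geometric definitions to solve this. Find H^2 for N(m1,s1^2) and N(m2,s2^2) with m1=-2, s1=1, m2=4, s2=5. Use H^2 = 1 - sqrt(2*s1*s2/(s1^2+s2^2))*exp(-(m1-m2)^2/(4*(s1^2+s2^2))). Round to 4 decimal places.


Squared Hellinger distance for Gaussians:
H^2 = 1 - sqrt(2*s1*s2/(s1^2+s2^2)) * exp(-(m1-m2)^2/(4*(s1^2+s2^2))).
s1^2 = 1, s2^2 = 25, s1^2+s2^2 = 26.
sqrt(2*1*5/(26)) = 0.620174.
(m1-m2)^2 = (-6)^2 = 36.
exp(-36/(4*26)) = exp(-0.346154) = 0.707404.
H^2 = 1 - 0.620174*0.707404 = 0.5613

0.5613


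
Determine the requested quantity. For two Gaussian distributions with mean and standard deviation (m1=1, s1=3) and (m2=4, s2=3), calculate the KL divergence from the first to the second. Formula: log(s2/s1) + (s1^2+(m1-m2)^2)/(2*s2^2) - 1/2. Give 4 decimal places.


KL divergence between normal distributions:
KL = log(s2/s1) + (s1^2 + (m1-m2)^2)/(2*s2^2) - 1/2.
log(3/3) = 0.0.
(3^2 + (1-4)^2)/(2*3^2) = (9 + 9)/18 = 1.0.
KL = 0.0 + 1.0 - 0.5 = 0.5000

0.5000


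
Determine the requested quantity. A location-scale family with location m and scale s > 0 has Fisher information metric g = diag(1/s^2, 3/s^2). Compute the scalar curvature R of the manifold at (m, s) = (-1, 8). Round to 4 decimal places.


The metric has the form g = (A dm^2 + B ds^2)/s^2 with A = 1, B = 3.
Substitute u = sqrt(A/B)*m: g = B*(du^2 + ds^2)/s^2, i.e. B times the
Poincare upper half-plane metric, which has constant Gaussian curvature -1.
Scaling a 2D metric by a constant c divides the Gaussian curvature by c,
so K = -1/B = -1/(3) = -0.3333 everywhere (the point (m, s) = (-1, 8) is irrelevant:
the curvature is constant).
Scalar curvature in dimension 2: R = 2K = -2/(3) = -0.6667.

-0.6667


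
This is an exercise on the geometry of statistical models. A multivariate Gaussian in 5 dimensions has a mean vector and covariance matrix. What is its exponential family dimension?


Exponential family dimension calculation:
For 5-dim MVN: mean has 5 params, covariance has 5*6/2 = 15 unique entries.
Total dim = 5 + 15 = 20.

20


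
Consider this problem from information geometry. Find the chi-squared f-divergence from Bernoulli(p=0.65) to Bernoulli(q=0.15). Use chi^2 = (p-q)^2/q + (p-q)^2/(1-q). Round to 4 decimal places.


Chi-squared divergence between Bernoulli distributions:
chi^2 = (p-q)^2/q + (p-q)^2/(1-q).
p = 0.65, q = 0.15, p-q = 0.5.
(p-q)^2 = 0.25.
term1 = 0.25/0.15 = 1.666667.
term2 = 0.25/0.85 = 0.294118.
chi^2 = 1.666667 + 0.294118 = 1.9608

1.9608


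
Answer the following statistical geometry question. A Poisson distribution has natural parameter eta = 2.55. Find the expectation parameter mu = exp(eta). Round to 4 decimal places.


Expectation parameter for Poisson exponential family:
mu = exp(eta).
eta = 2.55.
mu = exp(2.55) = 12.8071

12.8071


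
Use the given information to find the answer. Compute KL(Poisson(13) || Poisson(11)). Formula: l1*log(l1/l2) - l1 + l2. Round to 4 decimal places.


KL divergence for Poisson:
KL = l1*log(l1/l2) - l1 + l2.
l1 = 13, l2 = 11.
log(13/11) = 0.167054.
l1*log(l1/l2) = 13 * 0.167054 = 2.171703.
KL = 2.171703 - 13 + 11 = 0.1717

0.1717


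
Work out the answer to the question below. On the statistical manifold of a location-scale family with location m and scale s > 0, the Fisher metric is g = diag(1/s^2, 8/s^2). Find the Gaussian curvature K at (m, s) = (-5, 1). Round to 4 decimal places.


The metric has the form g = (A dm^2 + B ds^2)/s^2 with A = 1, B = 8.
Substitute u = sqrt(A/B)*m: g = B*(du^2 + ds^2)/s^2, i.e. B times the
Poincare upper half-plane metric, which has constant Gaussian curvature -1.
Scaling a 2D metric by a constant c divides the Gaussian curvature by c,
so K = -1/B = -1/(8) = -0.1250 everywhere (the point (m, s) = (-5, 1) is irrelevant:
the curvature is constant).
The requested Gaussian curvature is K = -0.1250.

-0.1250


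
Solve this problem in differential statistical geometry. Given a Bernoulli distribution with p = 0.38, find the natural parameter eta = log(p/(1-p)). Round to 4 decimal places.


Natural parameter for Bernoulli: eta = log(p/(1-p)).
p = 0.38, 1-p = 0.62.
p/(1-p) = 0.612903.
eta = log(0.612903) = -0.4895

-0.4895


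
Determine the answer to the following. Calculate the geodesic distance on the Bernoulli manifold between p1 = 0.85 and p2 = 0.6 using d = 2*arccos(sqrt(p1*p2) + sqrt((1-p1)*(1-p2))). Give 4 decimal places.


Geodesic distance on Bernoulli manifold:
d(p1,p2) = 2*arccos(sqrt(p1*p2) + sqrt((1-p1)*(1-p2))).
sqrt(p1*p2) = sqrt(0.85*0.6) = 0.714143.
sqrt((1-p1)*(1-p2)) = sqrt(0.15*0.4) = 0.244949.
arg = 0.714143 + 0.244949 = 0.959092.
d = 2*arccos(0.959092) = 0.5740

0.5740


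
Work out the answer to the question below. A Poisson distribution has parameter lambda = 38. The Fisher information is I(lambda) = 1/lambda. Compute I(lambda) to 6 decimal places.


Fisher information for Poisson: I(lambda) = 1/lambda.
lambda = 38.
I(lambda) = 1/38 = 0.026316

0.026316


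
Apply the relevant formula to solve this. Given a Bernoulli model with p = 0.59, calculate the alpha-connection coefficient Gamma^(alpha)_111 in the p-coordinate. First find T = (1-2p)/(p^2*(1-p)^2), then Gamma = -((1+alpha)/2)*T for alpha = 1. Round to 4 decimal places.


Skewness (Amari-Chentsov) tensor: T = (1-2p)/(p^2*(1-p)^2).
p = 0.59, 1-2p = -0.18, p^2 = 0.3481, (1-p)^2 = 0.1681.
T = -0.18/(0.3481 * 0.1681) = -3.076102.
In the p-coordinate, Gamma^(alpha) = Gamma^(0) - (alpha/2)*T with Gamma^(0) = (1/2)*g'(p) = -T/2,
so Gamma^(alpha) = -((1+alpha)/2)*T.
alpha = 1, -(1+alpha)/2 = -1.0.
Gamma = -1.0 * -3.076102 = 3.0761

3.0761


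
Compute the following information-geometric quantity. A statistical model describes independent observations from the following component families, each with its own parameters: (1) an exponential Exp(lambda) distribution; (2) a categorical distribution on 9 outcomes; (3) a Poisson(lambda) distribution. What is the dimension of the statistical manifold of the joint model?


The dimension of a statistical manifold equals the number of free
(independent) real parameters of the model. For a product of independent
blocks the parameter counts add.
- exponential (lambda): 1.
- categorical on 9 outcomes (probabilities sum to 1): 9-1 = 8.
- Poisson (lambda): 1.
Total = 1 + 8 + 1 = 10.
Dimension = 10

10


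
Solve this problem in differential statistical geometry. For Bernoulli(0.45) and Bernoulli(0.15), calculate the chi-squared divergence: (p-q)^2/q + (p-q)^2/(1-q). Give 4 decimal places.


Chi-squared divergence between Bernoulli distributions:
chi^2 = (p-q)^2/q + (p-q)^2/(1-q).
p = 0.45, q = 0.15, p-q = 0.3.
(p-q)^2 = 0.09.
term1 = 0.09/0.15 = 0.6.
term2 = 0.09/0.85 = 0.105882.
chi^2 = 0.6 + 0.105882 = 0.7059

0.7059


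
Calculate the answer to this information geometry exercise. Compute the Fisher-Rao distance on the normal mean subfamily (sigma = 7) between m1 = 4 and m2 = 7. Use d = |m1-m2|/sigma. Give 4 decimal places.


On the fixed-variance normal subfamily, geodesic distance = |m1-m2|/sigma.
|4 - 7| = 3.
sigma = 7.
d = 3/7 = 0.4286

0.4286


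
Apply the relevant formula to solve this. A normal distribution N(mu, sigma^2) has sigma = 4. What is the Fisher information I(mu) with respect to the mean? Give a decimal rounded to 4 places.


The Fisher information for the mean of a normal distribution is I(mu) = 1/sigma^2.
sigma = 4, so sigma^2 = 16.
I(mu) = 1/16 = 0.0625

0.0625


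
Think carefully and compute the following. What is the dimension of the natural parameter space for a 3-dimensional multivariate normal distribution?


Exponential family dimension calculation:
For 3-dim MVN: mean has 3 params, covariance has 3*4/2 = 6 unique entries.
Total dim = 3 + 6 = 9.

9


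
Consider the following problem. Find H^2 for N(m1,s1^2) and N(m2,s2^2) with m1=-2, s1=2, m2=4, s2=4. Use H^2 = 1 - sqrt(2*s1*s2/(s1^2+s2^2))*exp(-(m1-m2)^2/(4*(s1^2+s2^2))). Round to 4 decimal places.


Squared Hellinger distance for Gaussians:
H^2 = 1 - sqrt(2*s1*s2/(s1^2+s2^2)) * exp(-(m1-m2)^2/(4*(s1^2+s2^2))).
s1^2 = 4, s2^2 = 16, s1^2+s2^2 = 20.
sqrt(2*2*4/(20)) = 0.894427.
(m1-m2)^2 = (-6)^2 = 36.
exp(-36/(4*20)) = exp(-0.45) = 0.637628.
H^2 = 1 - 0.894427*0.637628 = 0.4297

0.4297


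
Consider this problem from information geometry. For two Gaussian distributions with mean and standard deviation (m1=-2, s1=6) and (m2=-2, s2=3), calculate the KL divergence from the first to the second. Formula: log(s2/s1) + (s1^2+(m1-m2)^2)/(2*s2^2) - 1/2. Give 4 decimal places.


KL divergence between normal distributions:
KL = log(s2/s1) + (s1^2 + (m1-m2)^2)/(2*s2^2) - 1/2.
log(3/6) = -0.693147.
(6^2 + (-2--2)^2)/(2*3^2) = (36 + 0)/18 = 2.0.
KL = -0.693147 + 2.0 - 0.5 = 0.8069

0.8069


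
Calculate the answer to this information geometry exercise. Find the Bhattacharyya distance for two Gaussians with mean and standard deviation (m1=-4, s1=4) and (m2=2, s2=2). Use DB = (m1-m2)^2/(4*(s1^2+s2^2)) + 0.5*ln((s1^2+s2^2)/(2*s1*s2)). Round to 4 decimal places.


Bhattacharyya distance between two Gaussians:
DB = (m1-m2)^2/(4*(s1^2+s2^2)) + (1/2)*ln((s1^2+s2^2)/(2*s1*s2)).
(m1-m2)^2 = (-6)^2 = 36.
s1^2+s2^2 = 16 + 4 = 20.
term1 = 36/80 = 0.45.
term2 = 0.5*ln(20/16.0) = 0.111572.
DB = 0.45 + 0.111572 = 0.5616

0.5616


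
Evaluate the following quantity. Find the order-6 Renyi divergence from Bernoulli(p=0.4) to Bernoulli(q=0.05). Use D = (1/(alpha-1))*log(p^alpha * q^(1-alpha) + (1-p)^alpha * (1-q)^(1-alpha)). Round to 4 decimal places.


Renyi divergence of order alpha between Bernoulli distributions:
D = (1/(alpha-1))*log(p^alpha * q^(1-alpha) + (1-p)^alpha * (1-q)^(1-alpha)).
alpha = 6, p = 0.4, q = 0.05.
p^alpha * q^(1-alpha) = 0.4^6 * 0.05^-5 = 13107.2.
(1-p)^alpha * (1-q)^(1-alpha) = 0.6^6 * 0.95^-5 = 0.060296.
sum = 13107.2 + 0.060296 = 13107.260296.
D = (1/5)*log(13107.260296) = 1.8962

1.8962


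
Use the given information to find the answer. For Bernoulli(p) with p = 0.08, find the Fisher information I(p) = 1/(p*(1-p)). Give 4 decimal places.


For Bernoulli(p), Fisher information is I(p) = 1/(p*(1-p)).
p = 0.08, 1-p = 0.92.
p*(1-p) = 0.0736.
I(p) = 1/0.0736 = 13.5870

13.5870


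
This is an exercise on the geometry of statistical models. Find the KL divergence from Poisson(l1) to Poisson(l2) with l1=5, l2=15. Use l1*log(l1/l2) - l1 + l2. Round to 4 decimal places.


KL divergence for Poisson:
KL = l1*log(l1/l2) - l1 + l2.
l1 = 5, l2 = 15.
log(5/15) = -1.098612.
l1*log(l1/l2) = 5 * -1.098612 = -5.493061.
KL = -5.493061 - 5 + 15 = 4.5069

4.5069


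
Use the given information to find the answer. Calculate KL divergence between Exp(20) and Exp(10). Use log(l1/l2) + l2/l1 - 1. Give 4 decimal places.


KL divergence for exponential family:
KL = log(l1/l2) + l2/l1 - 1.
log(20/10) = 0.693147.
10/20 = 0.5.
KL = 0.693147 + 0.5 - 1 = 0.1931

0.1931


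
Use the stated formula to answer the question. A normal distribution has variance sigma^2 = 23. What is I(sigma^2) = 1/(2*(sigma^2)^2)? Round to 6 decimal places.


Fisher information for variance: I(sigma^2) = 1/(2*sigma^4).
sigma^2 = 23, so sigma^4 = 529.
I = 1/(2*529) = 1/1058 = 0.000945

0.000945


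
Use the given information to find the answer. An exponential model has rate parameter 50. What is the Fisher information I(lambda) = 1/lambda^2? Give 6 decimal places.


Fisher information for exponential: I(lambda) = 1/lambda^2.
lambda = 50, lambda^2 = 2500.
I = 1/2500 = 0.000400

0.000400


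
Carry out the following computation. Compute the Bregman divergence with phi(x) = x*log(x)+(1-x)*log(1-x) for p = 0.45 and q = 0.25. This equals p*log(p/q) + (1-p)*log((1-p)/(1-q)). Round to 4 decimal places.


Bregman divergence with negative entropy generator:
D = p*log(p/q) + (1-p)*log((1-p)/(1-q)).
p = 0.45, q = 0.25.
p*log(p/q) = 0.45*log(0.45/0.25) = 0.264504.
(1-p)*log((1-p)/(1-q)) = 0.55*log(0.55/0.75) = -0.170585.
D = 0.264504 + -0.170585 = 0.0939

0.0939


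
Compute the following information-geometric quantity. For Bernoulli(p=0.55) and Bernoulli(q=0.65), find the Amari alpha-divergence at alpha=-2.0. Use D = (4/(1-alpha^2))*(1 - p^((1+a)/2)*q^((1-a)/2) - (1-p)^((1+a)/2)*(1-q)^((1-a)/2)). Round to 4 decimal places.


Amari alpha-divergence:
D = (4/(1-alpha^2))*(1 - p^((1+a)/2)*q^((1-a)/2) - (1-p)^((1+a)/2)*(1-q)^((1-a)/2)).
alpha = -2.0, p = 0.55, q = 0.65.
e1 = (1+alpha)/2 = -0.5, e2 = (1-alpha)/2 = 1.5.
t1 = p^e1 * q^e2 = 0.55^-0.5 * 0.65^1.5 = 0.706624.
t2 = (1-p)^e1 * (1-q)^e2 = 0.45^-0.5 * 0.35^1.5 = 0.308671.
4/(1-alpha^2) = -1.333333.
D = -1.333333*(1 - 0.706624 - 0.308671) = 0.0204

0.0204


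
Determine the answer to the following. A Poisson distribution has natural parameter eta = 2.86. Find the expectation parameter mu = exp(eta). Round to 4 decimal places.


Expectation parameter for Poisson exponential family:
mu = exp(eta).
eta = 2.86.
mu = exp(2.86) = 17.4615

17.4615


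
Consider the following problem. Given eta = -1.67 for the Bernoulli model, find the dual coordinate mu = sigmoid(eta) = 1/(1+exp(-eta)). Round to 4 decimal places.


Dual coordinate (expectation parameter) for Bernoulli:
mu = 1/(1+exp(-eta)).
eta = -1.67.
exp(-eta) = exp(1.67) = 5.312168.
mu = 1/(1+5.312168) = 0.1584

0.1584


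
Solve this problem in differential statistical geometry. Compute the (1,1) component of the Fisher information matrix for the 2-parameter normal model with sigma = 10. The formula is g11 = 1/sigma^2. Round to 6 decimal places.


For the 2-parameter normal family, the Fisher metric has:
  g11 = 1/sigma^2, g22 = 2/sigma^2.
sigma = 10, sigma^2 = 100.
g11 = 0.010000

0.010000


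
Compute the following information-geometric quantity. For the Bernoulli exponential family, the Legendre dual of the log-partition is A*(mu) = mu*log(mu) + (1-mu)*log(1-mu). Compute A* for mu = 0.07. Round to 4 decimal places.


Legendre transform for Bernoulli:
A*(mu) = mu*log(mu) + (1-mu)*log(1-mu).
mu = 0.07, 1-mu = 0.93.
mu*log(mu) = 0.07*log(0.07) = -0.186148.
(1-mu)*log(1-mu) = 0.93*log(0.93) = -0.067491.
A* = -0.186148 + -0.067491 = -0.2536

-0.2536


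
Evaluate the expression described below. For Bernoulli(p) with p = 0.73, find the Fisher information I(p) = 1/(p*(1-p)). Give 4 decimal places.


For Bernoulli(p), Fisher information is I(p) = 1/(p*(1-p)).
p = 0.73, 1-p = 0.27.
p*(1-p) = 0.1971.
I(p) = 1/0.1971 = 5.0736

5.0736


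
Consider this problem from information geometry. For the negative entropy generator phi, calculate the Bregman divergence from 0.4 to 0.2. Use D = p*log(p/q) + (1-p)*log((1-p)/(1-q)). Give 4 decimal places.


Bregman divergence with negative entropy generator:
D = p*log(p/q) + (1-p)*log((1-p)/(1-q)).
p = 0.4, q = 0.2.
p*log(p/q) = 0.4*log(0.4/0.2) = 0.277259.
(1-p)*log((1-p)/(1-q)) = 0.6*log(0.6/0.8) = -0.172609.
D = 0.277259 + -0.172609 = 0.1046

0.1046


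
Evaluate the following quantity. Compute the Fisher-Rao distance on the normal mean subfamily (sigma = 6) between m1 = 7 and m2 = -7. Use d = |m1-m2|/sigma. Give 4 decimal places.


On the fixed-variance normal subfamily, geodesic distance = |m1-m2|/sigma.
|7 - -7| = 14.
sigma = 6.
d = 14/6 = 2.3333

2.3333


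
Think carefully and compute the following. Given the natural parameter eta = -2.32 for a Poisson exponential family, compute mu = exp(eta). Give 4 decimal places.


Expectation parameter for Poisson exponential family:
mu = exp(eta).
eta = -2.32.
mu = exp(-2.32) = 0.0983

0.0983


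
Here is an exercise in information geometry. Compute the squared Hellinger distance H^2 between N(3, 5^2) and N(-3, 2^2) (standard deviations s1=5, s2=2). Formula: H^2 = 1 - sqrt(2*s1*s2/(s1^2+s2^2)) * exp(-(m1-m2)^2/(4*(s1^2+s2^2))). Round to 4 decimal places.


Squared Hellinger distance for Gaussians:
H^2 = 1 - sqrt(2*s1*s2/(s1^2+s2^2)) * exp(-(m1-m2)^2/(4*(s1^2+s2^2))).
s1^2 = 25, s2^2 = 4, s1^2+s2^2 = 29.
sqrt(2*5*2/(29)) = 0.830455.
(m1-m2)^2 = (6)^2 = 36.
exp(-36/(4*29)) = exp(-0.310345) = 0.733194.
H^2 = 1 - 0.830455*0.733194 = 0.3911

0.3911


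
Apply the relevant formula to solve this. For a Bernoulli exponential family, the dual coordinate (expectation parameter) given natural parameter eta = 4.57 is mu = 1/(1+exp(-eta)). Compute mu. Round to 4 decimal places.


Dual coordinate (expectation parameter) for Bernoulli:
mu = 1/(1+exp(-eta)).
eta = 4.57.
exp(-eta) = exp(-4.57) = 0.010358.
mu = 1/(1+0.010358) = 0.9897

0.9897


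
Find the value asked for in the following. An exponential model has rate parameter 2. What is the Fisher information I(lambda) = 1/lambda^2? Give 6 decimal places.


Fisher information for exponential: I(lambda) = 1/lambda^2.
lambda = 2, lambda^2 = 4.
I = 1/4 = 0.250000

0.250000


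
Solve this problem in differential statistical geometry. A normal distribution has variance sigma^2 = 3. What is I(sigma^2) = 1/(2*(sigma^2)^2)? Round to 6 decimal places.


Fisher information for variance: I(sigma^2) = 1/(2*sigma^4).
sigma^2 = 3, so sigma^4 = 9.
I = 1/(2*9) = 1/18 = 0.055556

0.055556


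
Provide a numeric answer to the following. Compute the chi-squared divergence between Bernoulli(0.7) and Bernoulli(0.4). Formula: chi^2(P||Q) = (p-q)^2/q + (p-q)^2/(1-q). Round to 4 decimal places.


Chi-squared divergence between Bernoulli distributions:
chi^2 = (p-q)^2/q + (p-q)^2/(1-q).
p = 0.7, q = 0.4, p-q = 0.3.
(p-q)^2 = 0.09.
term1 = 0.09/0.4 = 0.225.
term2 = 0.09/0.6 = 0.15.
chi^2 = 0.225 + 0.15 = 0.3750

0.3750
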